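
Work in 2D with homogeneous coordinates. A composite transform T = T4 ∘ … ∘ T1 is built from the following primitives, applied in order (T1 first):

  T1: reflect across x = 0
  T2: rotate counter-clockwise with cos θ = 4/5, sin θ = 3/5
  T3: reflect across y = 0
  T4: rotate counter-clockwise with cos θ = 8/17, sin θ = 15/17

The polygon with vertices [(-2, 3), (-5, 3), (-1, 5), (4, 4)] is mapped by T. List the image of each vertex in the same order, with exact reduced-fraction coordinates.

image vertices: (262/85, -159/85), (29/5, -3/5), (257/85, -349/85), (-164/85, -452/85)

T1 reflect across x = 0: (-2, 3) → (2, 3); (-5, 3) → (5, 3); (-1, 5) → (1, 5); (4, 4) → (-4, 4)
T2 rotate counter-clockwise with cos θ = 4/5, sin θ = 3/5: (2, 3) → (-1/5, 18/5); (5, 3) → (11/5, 27/5); (1, 5) → (-11/5, 23/5); (-4, 4) → (-28/5, 4/5)
T3 reflect across y = 0: (-1/5, 18/5) → (-1/5, -18/5); (11/5, 27/5) → (11/5, -27/5); (-11/5, 23/5) → (-11/5, -23/5); (-28/5, 4/5) → (-28/5, -4/5)
T4 rotate counter-clockwise with cos θ = 8/17, sin θ = 15/17: (-1/5, -18/5) → (262/85, -159/85); (11/5, -27/5) → (29/5, -3/5); (-11/5, -23/5) → (257/85, -349/85); (-28/5, -4/5) → (-164/85, -452/85)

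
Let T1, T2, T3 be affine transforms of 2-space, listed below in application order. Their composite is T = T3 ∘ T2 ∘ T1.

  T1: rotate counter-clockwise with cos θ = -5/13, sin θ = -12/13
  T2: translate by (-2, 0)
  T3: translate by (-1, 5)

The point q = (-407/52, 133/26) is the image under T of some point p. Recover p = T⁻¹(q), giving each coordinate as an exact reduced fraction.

p = (7/4, -9/2)

T1 = [-5/13 12/13 0; -12/13 -5/13 0; 0 0 1]
T2·T1 = [-5/13 12/13 -2; -12/13 -5/13 0; 0 0 1]
T3·…·T1 = [-5/13 12/13 -3; -12/13 -5/13 5; 0 0 1]
det M = 1; M⁻¹ = [-5/13 -12/13 45/13; 12/13 -5/13 61/13; 0 0 1]
M⁻¹ · (-407/52, 133/26)ᵀ = (7/4, -9/2)ᵀ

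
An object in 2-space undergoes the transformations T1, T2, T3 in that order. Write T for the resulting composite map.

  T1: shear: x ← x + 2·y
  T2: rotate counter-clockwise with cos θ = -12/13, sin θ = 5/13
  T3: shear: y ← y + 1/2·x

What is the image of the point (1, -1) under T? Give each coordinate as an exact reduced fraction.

T(p) = (17/13, 31/26)

T1 shear: x ← x + 2·y: (1, -1) → (-1, -1)
T2 rotate counter-clockwise with cos θ = -12/13, sin θ = 5/13: (-1, -1) → (17/13, 7/13)
T3 shear: y ← y + 1/2·x: (17/13, 7/13) → (17/13, 31/26)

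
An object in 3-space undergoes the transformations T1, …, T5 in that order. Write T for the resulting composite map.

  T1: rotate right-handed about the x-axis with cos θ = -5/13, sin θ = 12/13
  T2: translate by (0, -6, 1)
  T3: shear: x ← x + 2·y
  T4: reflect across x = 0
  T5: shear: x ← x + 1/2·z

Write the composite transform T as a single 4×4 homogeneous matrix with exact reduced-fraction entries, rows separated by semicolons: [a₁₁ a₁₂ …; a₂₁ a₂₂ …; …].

T = [-1 16/13 43/26 25/2; 0 -5/13 -12/13 -6; 0 12/13 -5/13 1; 0 0 0 1]

T1 = [1 0 0 0; 0 -5/13 -12/13 0; 0 12/13 -5/13 0; 0 0 0 1]
T2·T1 = [1 0 0 0; 0 -5/13 -12/13 -6; 0 12/13 -5/13 1; 0 0 0 1]
T3·…·T1 = [1 -10/13 -24/13 -12; 0 -5/13 -12/13 -6; 0 12/13 -5/13 1; 0 0 0 1]
T4·…·T1 = [-1 10/13 24/13 12; 0 -5/13 -12/13 -6; 0 12/13 -5/13 1; 0 0 0 1]
T5·…·T1 = [-1 16/13 43/26 25/2; 0 -5/13 -12/13 -6; 0 12/13 -5/13 1; 0 0 0 1]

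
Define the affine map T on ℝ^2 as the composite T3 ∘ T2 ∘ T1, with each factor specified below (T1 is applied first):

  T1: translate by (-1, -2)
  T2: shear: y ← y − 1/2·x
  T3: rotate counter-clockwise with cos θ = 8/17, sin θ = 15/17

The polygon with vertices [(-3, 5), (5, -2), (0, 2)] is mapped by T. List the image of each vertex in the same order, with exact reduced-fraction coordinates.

image vertices: (-107/17, -20/17), (122/17, 12/17), (-31/34, -11/17)

T1 translate by (-1, -2): (-3, 5) → (-4, 3); (5, -2) → (4, -4); (0, 2) → (-1, 0)
T2 shear: y ← y − 1/2·x: (-4, 3) → (-4, 5); (4, -4) → (4, -6); (-1, 0) → (-1, 1/2)
T3 rotate counter-clockwise with cos θ = 8/17, sin θ = 15/17: (-4, 5) → (-107/17, -20/17); (4, -6) → (122/17, 12/17); (-1, 1/2) → (-31/34, -11/17)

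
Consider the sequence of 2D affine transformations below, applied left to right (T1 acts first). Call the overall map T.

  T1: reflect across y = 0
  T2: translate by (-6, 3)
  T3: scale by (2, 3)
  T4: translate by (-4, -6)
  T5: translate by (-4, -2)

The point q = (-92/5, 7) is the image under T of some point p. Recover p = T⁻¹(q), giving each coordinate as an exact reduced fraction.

p = (4/5, -2)

T1 = [1 0 0; 0 -1 0; 0 0 1]
T2·T1 = [1 0 -6; 0 -1 3; 0 0 1]
T3·…·T1 = [2 0 -12; 0 -3 9; 0 0 1]
T4·…·T1 = [2 0 -16; 0 -3 3; 0 0 1]
T5·…·T1 = [2 0 -20; 0 -3 1; 0 0 1]
det M = -6; M⁻¹ = [1/2 0 10; 0 -1/3 1/3; 0 0 1]
M⁻¹ · (-92/5, 7)ᵀ = (4/5, -2)ᵀ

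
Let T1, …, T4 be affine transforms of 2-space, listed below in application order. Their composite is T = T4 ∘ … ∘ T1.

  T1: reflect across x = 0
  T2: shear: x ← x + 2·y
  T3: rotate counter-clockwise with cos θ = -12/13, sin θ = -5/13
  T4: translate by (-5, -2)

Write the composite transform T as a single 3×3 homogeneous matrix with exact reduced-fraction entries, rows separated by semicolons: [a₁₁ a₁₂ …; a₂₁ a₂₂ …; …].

T = [12/13 -19/13 -5; 5/13 -22/13 -2; 0 0 1]

T1 = [-1 0 0; 0 1 0; 0 0 1]
T2·T1 = [-1 2 0; 0 1 0; 0 0 1]
T3·…·T1 = [12/13 -19/13 0; 5/13 -22/13 0; 0 0 1]
T4·…·T1 = [12/13 -19/13 -5; 5/13 -22/13 -2; 0 0 1]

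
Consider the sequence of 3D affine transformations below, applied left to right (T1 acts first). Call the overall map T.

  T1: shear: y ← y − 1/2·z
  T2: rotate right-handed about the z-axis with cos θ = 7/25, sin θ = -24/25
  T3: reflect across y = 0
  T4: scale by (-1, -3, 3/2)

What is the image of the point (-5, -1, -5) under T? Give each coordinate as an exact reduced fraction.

T(p) = (-1/25, 783/50, -15/2)

T1 shear: y ← y − 1/2·z: (-5, -1, -5) → (-5, 3/2, -5)
T2 rotate right-handed about the z-axis with cos θ = 7/25, sin θ = -24/25: (-5, 3/2, -5) → (1/25, 261/50, -5)
T3 reflect across y = 0: (1/25, 261/50, -5) → (1/25, -261/50, -5)
T4 scale by (-1, -3, 3/2): (1/25, -261/50, -5) → (-1/25, 783/50, -15/2)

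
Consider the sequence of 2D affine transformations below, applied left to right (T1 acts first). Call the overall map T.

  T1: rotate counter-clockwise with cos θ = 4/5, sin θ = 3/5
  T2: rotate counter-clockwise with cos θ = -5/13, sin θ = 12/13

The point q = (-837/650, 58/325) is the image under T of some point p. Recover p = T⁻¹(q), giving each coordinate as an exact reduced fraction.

T1 = [4/5 -3/5 0; 3/5 4/5 0; 0 0 1]
T2·T1 = [-56/65 -33/65 0; 33/65 -56/65 0; 0 0 1]
det M = 1; M⁻¹ = [-56/65 33/65 0; -33/65 -56/65 0; 0 0 1]
M⁻¹ · (-837/650, 58/325)ᵀ = (6/5, 1/2)ᵀ

p = (6/5, 1/2)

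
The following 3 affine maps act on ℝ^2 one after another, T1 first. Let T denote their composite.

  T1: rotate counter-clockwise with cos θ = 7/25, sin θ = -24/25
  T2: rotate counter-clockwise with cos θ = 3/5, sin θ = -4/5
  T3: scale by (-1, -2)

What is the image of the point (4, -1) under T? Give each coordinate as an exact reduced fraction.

T1 rotate counter-clockwise with cos θ = 7/25, sin θ = -24/25: (4, -1) → (4/25, -103/25)
T2 rotate counter-clockwise with cos θ = 3/5, sin θ = -4/5: (4/25, -103/25) → (-16/5, -13/5)
T3 scale by (-1, -2): (-16/5, -13/5) → (16/5, 26/5)

T(p) = (16/5, 26/5)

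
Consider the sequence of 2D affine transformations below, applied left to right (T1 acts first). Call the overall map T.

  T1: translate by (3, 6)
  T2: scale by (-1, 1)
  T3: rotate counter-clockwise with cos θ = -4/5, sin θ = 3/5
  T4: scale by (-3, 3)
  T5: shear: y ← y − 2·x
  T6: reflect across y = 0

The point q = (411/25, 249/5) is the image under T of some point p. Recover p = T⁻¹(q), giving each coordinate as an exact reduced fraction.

T1 = [1 0 3; 0 1 6; 0 0 1]
T2·T1 = [-1 0 -3; 0 1 6; 0 0 1]
T3·…·T1 = [4/5 -3/5 -6/5; -3/5 -4/5 -33/5; 0 0 1]
T4·…·T1 = [-12/5 9/5 18/5; -9/5 -12/5 -99/5; 0 0 1]
T5·…·T1 = [-12/5 9/5 18/5; 3 -6 -27; 0 0 1]
T6·…·T1 = [-12/5 9/5 18/5; -3 6 27; 0 0 1]
det M = -9; M⁻¹ = [-2/3 1/5 -3; -1/3 4/15 -6; 0 0 1]
M⁻¹ · (411/25, 249/5)ᵀ = (-4, 9/5)ᵀ

p = (-4, 9/5)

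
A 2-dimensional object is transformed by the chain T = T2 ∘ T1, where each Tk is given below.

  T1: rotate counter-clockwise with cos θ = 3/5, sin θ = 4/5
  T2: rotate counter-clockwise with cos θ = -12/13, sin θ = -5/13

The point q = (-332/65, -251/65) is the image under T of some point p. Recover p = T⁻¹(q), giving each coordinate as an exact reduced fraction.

p = (5, -4)

T1 = [3/5 -4/5 0; 4/5 3/5 0; 0 0 1]
T2·T1 = [-16/65 63/65 0; -63/65 -16/65 0; 0 0 1]
det M = 1; M⁻¹ = [-16/65 -63/65 0; 63/65 -16/65 0; 0 0 1]
M⁻¹ · (-332/65, -251/65)ᵀ = (5, -4)ᵀ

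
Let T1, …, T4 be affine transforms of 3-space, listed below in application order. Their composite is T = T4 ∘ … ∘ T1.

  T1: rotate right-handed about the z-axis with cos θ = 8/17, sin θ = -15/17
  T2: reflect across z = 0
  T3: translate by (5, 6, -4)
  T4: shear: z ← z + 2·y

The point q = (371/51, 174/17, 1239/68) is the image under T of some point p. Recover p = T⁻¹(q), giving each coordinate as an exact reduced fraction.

p = (-8/3, 4, -7/4)

T1 = [8/17 15/17 0 0; -15/17 8/17 0 0; 0 0 1 0; 0 0 0 1]
T2·T1 = [8/17 15/17 0 0; -15/17 8/17 0 0; 0 0 -1 0; 0 0 0 1]
T3·…·T1 = [8/17 15/17 0 5; -15/17 8/17 0 6; 0 0 -1 -4; 0 0 0 1]
T4·…·T1 = [8/17 15/17 0 5; -15/17 8/17 0 6; -30/17 16/17 -1 8; 0 0 0 1]
det M = -1; M⁻¹ = [8/17 -15/17 0 50/17; 15/17 8/17 0 -123/17; 0 2 -1 -4; 0 0 0 1]
M⁻¹ · (371/51, 174/17, 1239/68)ᵀ = (-8/3, 4, -7/4)ᵀ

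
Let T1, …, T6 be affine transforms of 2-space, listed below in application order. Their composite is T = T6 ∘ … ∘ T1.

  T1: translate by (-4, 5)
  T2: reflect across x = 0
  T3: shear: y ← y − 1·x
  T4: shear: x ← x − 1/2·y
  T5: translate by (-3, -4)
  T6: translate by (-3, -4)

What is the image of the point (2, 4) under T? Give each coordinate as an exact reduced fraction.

T(p) = (-15/2, -1)

T1 translate by (-4, 5): (2, 4) → (-2, 9)
T2 reflect across x = 0: (-2, 9) → (2, 9)
T3 shear: y ← y − 1·x: (2, 9) → (2, 7)
T4 shear: x ← x − 1/2·y: (2, 7) → (-3/2, 7)
T5 translate by (-3, -4): (-3/2, 7) → (-9/2, 3)
T6 translate by (-3, -4): (-9/2, 3) → (-15/2, -1)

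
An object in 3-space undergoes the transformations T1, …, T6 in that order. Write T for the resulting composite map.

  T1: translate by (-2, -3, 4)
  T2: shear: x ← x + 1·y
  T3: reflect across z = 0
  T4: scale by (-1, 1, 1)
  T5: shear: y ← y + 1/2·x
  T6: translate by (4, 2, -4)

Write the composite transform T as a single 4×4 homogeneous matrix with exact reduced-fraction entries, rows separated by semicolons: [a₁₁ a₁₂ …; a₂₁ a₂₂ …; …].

T1 = [1 0 0 -2; 0 1 0 -3; 0 0 1 4; 0 0 0 1]
T2·T1 = [1 1 0 -5; 0 1 0 -3; 0 0 1 4; 0 0 0 1]
T3·…·T1 = [1 1 0 -5; 0 1 0 -3; 0 0 -1 -4; 0 0 0 1]
T4·…·T1 = [-1 -1 0 5; 0 1 0 -3; 0 0 -1 -4; 0 0 0 1]
T5·…·T1 = [-1 -1 0 5; -1/2 1/2 0 -1/2; 0 0 -1 -4; 0 0 0 1]
T6·…·T1 = [-1 -1 0 9; -1/2 1/2 0 3/2; 0 0 -1 -8; 0 0 0 1]

T = [-1 -1 0 9; -1/2 1/2 0 3/2; 0 0 -1 -8; 0 0 0 1]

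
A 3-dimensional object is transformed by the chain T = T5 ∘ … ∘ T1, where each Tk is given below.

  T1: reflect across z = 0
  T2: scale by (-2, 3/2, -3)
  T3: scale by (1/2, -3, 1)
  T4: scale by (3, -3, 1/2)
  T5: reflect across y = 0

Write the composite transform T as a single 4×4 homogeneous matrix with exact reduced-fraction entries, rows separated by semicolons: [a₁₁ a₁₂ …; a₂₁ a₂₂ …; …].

T1 = [1 0 0 0; 0 1 0 0; 0 0 -1 0; 0 0 0 1]
T2·T1 = [-2 0 0 0; 0 3/2 0 0; 0 0 3 0; 0 0 0 1]
T3·…·T1 = [-1 0 0 0; 0 -9/2 0 0; 0 0 3 0; 0 0 0 1]
T4·…·T1 = [-3 0 0 0; 0 27/2 0 0; 0 0 3/2 0; 0 0 0 1]
T5·…·T1 = [-3 0 0 0; 0 -27/2 0 0; 0 0 3/2 0; 0 0 0 1]

T = [-3 0 0 0; 0 -27/2 0 0; 0 0 3/2 0; 0 0 0 1]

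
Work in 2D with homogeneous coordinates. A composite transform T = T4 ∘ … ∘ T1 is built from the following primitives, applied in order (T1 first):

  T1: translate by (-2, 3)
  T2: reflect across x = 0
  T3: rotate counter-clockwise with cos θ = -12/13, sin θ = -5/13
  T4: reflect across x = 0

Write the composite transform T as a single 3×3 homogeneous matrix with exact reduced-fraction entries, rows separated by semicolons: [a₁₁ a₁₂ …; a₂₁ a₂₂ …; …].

T1 = [1 0 -2; 0 1 3; 0 0 1]
T2·T1 = [-1 0 2; 0 1 3; 0 0 1]
T3·…·T1 = [12/13 5/13 -9/13; 5/13 -12/13 -46/13; 0 0 1]
T4·…·T1 = [-12/13 -5/13 9/13; 5/13 -12/13 -46/13; 0 0 1]

T = [-12/13 -5/13 9/13; 5/13 -12/13 -46/13; 0 0 1]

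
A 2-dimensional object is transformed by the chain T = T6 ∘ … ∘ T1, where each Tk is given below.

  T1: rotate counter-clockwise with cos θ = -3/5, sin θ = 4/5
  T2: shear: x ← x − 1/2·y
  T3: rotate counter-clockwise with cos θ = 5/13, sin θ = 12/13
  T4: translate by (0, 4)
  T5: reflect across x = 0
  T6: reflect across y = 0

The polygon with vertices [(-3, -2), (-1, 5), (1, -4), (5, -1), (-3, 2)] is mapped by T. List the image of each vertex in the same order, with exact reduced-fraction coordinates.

image vertices: (-172/65, -94/13), (-381/130, -15/13), (167/65, -80/13), (777/130, -21/13), (-266/65, -58/13)

T1 rotate counter-clockwise with cos θ = -3/5, sin θ = 4/5: (-3, -2) → (17/5, -6/5); (-1, 5) → (-17/5, -19/5); (1, -4) → (13/5, 16/5); (5, -1) → (-11/5, 23/5); (-3, 2) → (1/5, -18/5)
T2 shear: x ← x − 1/2·y: (17/5, -6/5) → (4, -6/5); (-17/5, -19/5) → (-3/2, -19/5); (13/5, 16/5) → (1, 16/5); (-11/5, 23/5) → (-9/2, 23/5); (1/5, -18/5) → (2, -18/5)
T3 rotate counter-clockwise with cos θ = 5/13, sin θ = 12/13: (4, -6/5) → (172/65, 42/13); (-3/2, -19/5) → (381/130, -37/13); (1, 16/5) → (-167/65, 28/13); (-9/2, 23/5) → (-777/130, -31/13); (2, -18/5) → (266/65, 6/13)
T4 translate by (0, 4): (172/65, 42/13) → (172/65, 94/13); (381/130, -37/13) → (381/130, 15/13); (-167/65, 28/13) → (-167/65, 80/13); (-777/130, -31/13) → (-777/130, 21/13); (266/65, 6/13) → (266/65, 58/13)
T5 reflect across x = 0: (172/65, 94/13) → (-172/65, 94/13); (381/130, 15/13) → (-381/130, 15/13); (-167/65, 80/13) → (167/65, 80/13); (-777/130, 21/13) → (777/130, 21/13); (266/65, 58/13) → (-266/65, 58/13)
T6 reflect across y = 0: (-172/65, 94/13) → (-172/65, -94/13); (-381/130, 15/13) → (-381/130, -15/13); (167/65, 80/13) → (167/65, -80/13); (777/130, 21/13) → (777/130, -21/13); (-266/65, 58/13) → (-266/65, -58/13)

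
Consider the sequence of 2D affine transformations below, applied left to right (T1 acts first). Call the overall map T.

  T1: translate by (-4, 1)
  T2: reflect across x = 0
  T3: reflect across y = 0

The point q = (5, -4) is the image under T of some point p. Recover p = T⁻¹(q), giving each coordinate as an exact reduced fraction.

p = (-1, 3)

T1 = [1 0 -4; 0 1 1; 0 0 1]
T2·T1 = [-1 0 4; 0 1 1; 0 0 1]
T3·…·T1 = [-1 0 4; 0 -1 -1; 0 0 1]
det M = 1; M⁻¹ = [-1 0 4; 0 -1 -1; 0 0 1]
M⁻¹ · (5, -4)ᵀ = (-1, 3)ᵀ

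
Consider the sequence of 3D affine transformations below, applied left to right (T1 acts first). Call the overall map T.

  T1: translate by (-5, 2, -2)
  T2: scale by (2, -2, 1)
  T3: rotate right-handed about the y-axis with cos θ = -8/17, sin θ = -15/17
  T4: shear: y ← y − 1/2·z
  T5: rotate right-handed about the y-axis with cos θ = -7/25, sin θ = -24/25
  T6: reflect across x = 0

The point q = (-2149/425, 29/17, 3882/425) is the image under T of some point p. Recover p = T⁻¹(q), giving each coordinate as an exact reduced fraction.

p = (0, -1, -1)

T1 = [1 0 0 -5; 0 1 0 2; 0 0 1 -2; 0 0 0 1]
T2·T1 = [2 0 0 -10; 0 -2 0 -4; 0 0 1 -2; 0 0 0 1]
T3·…·T1 = [-16/17 0 -15/17 110/17; 0 -2 0 -4; 30/17 0 -8/17 -134/17; 0 0 0 1]
T4·…·T1 = [-16/17 0 -15/17 110/17; -15/17 -2 4/17 -1/17; 30/17 0 -8/17 -134/17; 0 0 0 1]
T5·…·T1 = [-608/425 0 297/425 2446/425; -15/17 -2 4/17 -1/17; -594/425 0 -304/425 3578/425; 0 0 0 1]
T6·…·T1 = [608/425 0 -297/425 -2446/425; -15/17 -2 4/17 -1/17; -594/425 0 -304/425 3578/425; 0 0 0 1]
det M = 4; M⁻¹ = [152/425 0 -297/850 5; -6/25 -1/2 7/100 -2; -297/425 0 -304/425 2; 0 0 0 1]
M⁻¹ · (-2149/425, 29/17, 3882/425)ᵀ = (0, -1, -1)ᵀ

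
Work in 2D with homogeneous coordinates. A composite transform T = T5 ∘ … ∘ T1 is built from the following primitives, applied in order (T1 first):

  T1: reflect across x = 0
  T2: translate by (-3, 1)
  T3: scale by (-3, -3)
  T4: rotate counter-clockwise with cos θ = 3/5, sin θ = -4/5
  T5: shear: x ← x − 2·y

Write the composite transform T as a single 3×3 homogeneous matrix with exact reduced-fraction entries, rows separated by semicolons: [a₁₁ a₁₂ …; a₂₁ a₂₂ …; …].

T1 = [-1 0 0; 0 1 0; 0 0 1]
T2·T1 = [-1 0 -3; 0 1 1; 0 0 1]
T3·…·T1 = [3 0 9; 0 -3 -3; 0 0 1]
T4·…·T1 = [9/5 -12/5 3; -12/5 -9/5 -9; 0 0 1]
T5·…·T1 = [33/5 6/5 21; -12/5 -9/5 -9; 0 0 1]

T = [33/5 6/5 21; -12/5 -9/5 -9; 0 0 1]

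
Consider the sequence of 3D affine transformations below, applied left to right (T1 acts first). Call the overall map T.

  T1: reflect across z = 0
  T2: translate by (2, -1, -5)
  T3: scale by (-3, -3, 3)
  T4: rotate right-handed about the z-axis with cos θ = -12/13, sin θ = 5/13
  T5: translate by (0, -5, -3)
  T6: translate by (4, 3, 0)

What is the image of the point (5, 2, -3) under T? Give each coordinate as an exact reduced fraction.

T1 reflect across z = 0: (5, 2, -3) → (5, 2, 3)
T2 translate by (2, -1, -5): (5, 2, 3) → (7, 1, -2)
T3 scale by (-3, -3, 3): (7, 1, -2) → (-21, -3, -6)
T4 rotate right-handed about the z-axis with cos θ = -12/13, sin θ = 5/13: (-21, -3, -6) → (267/13, -69/13, -6)
T5 translate by (0, -5, -3): (267/13, -69/13, -6) → (267/13, -134/13, -9)
T6 translate by (4, 3, 0): (267/13, -134/13, -9) → (319/13, -95/13, -9)

T(p) = (319/13, -95/13, -9)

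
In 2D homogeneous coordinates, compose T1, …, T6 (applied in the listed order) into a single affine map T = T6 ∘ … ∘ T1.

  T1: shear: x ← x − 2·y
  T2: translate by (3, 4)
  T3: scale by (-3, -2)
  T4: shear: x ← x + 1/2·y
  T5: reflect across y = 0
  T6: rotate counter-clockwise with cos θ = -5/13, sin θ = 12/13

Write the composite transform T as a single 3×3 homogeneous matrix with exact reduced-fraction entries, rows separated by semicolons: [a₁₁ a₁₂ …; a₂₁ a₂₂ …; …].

T1 = [1 -2 0; 0 1 0; 0 0 1]
T2·T1 = [1 -2 3; 0 1 4; 0 0 1]
T3·…·T1 = [-3 6 -9; 0 -2 -8; 0 0 1]
T4·…·T1 = [-3 5 -13; 0 -2 -8; 0 0 1]
T5·…·T1 = [-3 5 -13; 0 2 8; 0 0 1]
T6·…·T1 = [15/13 -49/13 -31/13; -36/13 50/13 -196/13; 0 0 1]

T = [15/13 -49/13 -31/13; -36/13 50/13 -196/13; 0 0 1]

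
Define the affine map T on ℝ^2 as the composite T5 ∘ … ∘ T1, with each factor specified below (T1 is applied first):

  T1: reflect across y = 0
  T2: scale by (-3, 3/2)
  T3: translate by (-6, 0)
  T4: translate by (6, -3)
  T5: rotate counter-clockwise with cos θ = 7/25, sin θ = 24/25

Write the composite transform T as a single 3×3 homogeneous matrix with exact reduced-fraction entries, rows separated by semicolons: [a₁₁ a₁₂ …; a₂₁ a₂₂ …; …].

T = [-21/25 36/25 72/25; -72/25 -21/50 -21/25; 0 0 1]

T1 = [1 0 0; 0 -1 0; 0 0 1]
T2·T1 = [-3 0 0; 0 -3/2 0; 0 0 1]
T3·…·T1 = [-3 0 -6; 0 -3/2 0; 0 0 1]
T4·…·T1 = [-3 0 0; 0 -3/2 -3; 0 0 1]
T5·…·T1 = [-21/25 36/25 72/25; -72/25 -21/50 -21/25; 0 0 1]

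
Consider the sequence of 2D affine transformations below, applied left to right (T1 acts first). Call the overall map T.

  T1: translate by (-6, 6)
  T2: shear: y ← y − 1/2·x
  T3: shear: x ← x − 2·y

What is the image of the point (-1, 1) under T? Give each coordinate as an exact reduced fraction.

T(p) = (-28, 21/2)

T1 translate by (-6, 6): (-1, 1) → (-7, 7)
T2 shear: y ← y − 1/2·x: (-7, 7) → (-7, 21/2)
T3 shear: x ← x − 2·y: (-7, 21/2) → (-28, 21/2)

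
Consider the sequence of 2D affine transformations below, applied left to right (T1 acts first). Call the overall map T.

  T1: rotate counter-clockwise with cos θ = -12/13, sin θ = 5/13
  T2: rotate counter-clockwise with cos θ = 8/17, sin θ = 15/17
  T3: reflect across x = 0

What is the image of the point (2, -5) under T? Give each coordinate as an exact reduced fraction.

T(p) = (1042/221, 575/221)

T1 rotate counter-clockwise with cos θ = -12/13, sin θ = 5/13: (2, -5) → (1/13, 70/13)
T2 rotate counter-clockwise with cos θ = 8/17, sin θ = 15/17: (1/13, 70/13) → (-1042/221, 575/221)
T3 reflect across x = 0: (-1042/221, 575/221) → (1042/221, 575/221)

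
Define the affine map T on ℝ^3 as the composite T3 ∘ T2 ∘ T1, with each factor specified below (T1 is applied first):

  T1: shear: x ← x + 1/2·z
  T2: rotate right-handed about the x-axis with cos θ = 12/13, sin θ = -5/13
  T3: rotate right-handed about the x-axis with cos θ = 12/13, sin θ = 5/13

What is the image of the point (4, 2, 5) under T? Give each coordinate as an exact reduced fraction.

T(p) = (13/2, 2, 5)

T1 shear: x ← x + 1/2·z: (4, 2, 5) → (13/2, 2, 5)
T2 rotate right-handed about the x-axis with cos θ = 12/13, sin θ = -5/13: (13/2, 2, 5) → (13/2, 49/13, 50/13)
T3 rotate right-handed about the x-axis with cos θ = 12/13, sin θ = 5/13: (13/2, 49/13, 50/13) → (13/2, 2, 5)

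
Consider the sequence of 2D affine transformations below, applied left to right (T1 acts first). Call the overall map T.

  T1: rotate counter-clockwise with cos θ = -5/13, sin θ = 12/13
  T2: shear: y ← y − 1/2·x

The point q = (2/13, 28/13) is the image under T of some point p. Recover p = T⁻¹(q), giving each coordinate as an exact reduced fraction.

T1 = [-5/13 -12/13 0; 12/13 -5/13 0; 0 0 1]
T2·T1 = [-5/13 -12/13 0; 29/26 1/13 0; 0 0 1]
det M = 1; M⁻¹ = [1/13 12/13 0; -29/26 -5/13 0; 0 0 1]
M⁻¹ · (2/13, 28/13)ᵀ = (2, -1)ᵀ

p = (2, -1)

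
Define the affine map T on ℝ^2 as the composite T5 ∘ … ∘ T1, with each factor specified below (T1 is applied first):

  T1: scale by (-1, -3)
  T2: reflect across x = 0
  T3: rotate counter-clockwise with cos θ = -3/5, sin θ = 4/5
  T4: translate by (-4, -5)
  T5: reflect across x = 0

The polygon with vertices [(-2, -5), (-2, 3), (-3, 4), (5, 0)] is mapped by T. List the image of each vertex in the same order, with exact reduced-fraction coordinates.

image vertices: (74/5, -78/5), (-22/5, -6/5), (-37/5, -1/5), (7, -1)

T1 scale by (-1, -3): (-2, -5) → (2, 15); (-2, 3) → (2, -9); (-3, 4) → (3, -12); (5, 0) → (-5, 0)
T2 reflect across x = 0: (2, 15) → (-2, 15); (2, -9) → (-2, -9); (3, -12) → (-3, -12); (-5, 0) → (5, 0)
T3 rotate counter-clockwise with cos θ = -3/5, sin θ = 4/5: (-2, 15) → (-54/5, -53/5); (-2, -9) → (42/5, 19/5); (-3, -12) → (57/5, 24/5); (5, 0) → (-3, 4)
T4 translate by (-4, -5): (-54/5, -53/5) → (-74/5, -78/5); (42/5, 19/5) → (22/5, -6/5); (57/5, 24/5) → (37/5, -1/5); (-3, 4) → (-7, -1)
T5 reflect across x = 0: (-74/5, -78/5) → (74/5, -78/5); (22/5, -6/5) → (-22/5, -6/5); (37/5, -1/5) → (-37/5, -1/5); (-7, -1) → (7, -1)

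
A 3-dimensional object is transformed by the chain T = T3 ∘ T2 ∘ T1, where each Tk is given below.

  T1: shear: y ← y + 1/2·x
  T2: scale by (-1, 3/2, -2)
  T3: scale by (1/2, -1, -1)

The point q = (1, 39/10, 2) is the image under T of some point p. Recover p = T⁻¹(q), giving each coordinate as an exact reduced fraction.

p = (-2, -8/5, 1)

T1 = [1 0 0 0; 1/2 1 0 0; 0 0 1 0; 0 0 0 1]
T2·T1 = [-1 0 0 0; 3/4 3/2 0 0; 0 0 -2 0; 0 0 0 1]
T3·…·T1 = [-1/2 0 0 0; -3/4 -3/2 0 0; 0 0 2 0; 0 0 0 1]
det M = 3/2; M⁻¹ = [-2 0 0 0; 1 -2/3 0 0; 0 0 1/2 0; 0 0 0 1]
M⁻¹ · (1, 39/10, 2)ᵀ = (-2, -8/5, 1)ᵀ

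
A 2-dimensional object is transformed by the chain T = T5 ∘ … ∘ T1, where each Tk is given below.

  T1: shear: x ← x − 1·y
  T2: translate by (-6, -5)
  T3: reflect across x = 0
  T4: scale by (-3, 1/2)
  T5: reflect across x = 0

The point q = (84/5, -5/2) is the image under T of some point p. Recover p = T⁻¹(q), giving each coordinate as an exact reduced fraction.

p = (2/5, 0)

T1 = [1 -1 0; 0 1 0; 0 0 1]
T2·T1 = [1 -1 -6; 0 1 -5; 0 0 1]
T3·…·T1 = [-1 1 6; 0 1 -5; 0 0 1]
T4·…·T1 = [3 -3 -18; 0 1/2 -5/2; 0 0 1]
T5·…·T1 = [-3 3 18; 0 1/2 -5/2; 0 0 1]
det M = -3/2; M⁻¹ = [-1/3 2 11; 0 2 5; 0 0 1]
M⁻¹ · (84/5, -5/2)ᵀ = (2/5, 0)ᵀ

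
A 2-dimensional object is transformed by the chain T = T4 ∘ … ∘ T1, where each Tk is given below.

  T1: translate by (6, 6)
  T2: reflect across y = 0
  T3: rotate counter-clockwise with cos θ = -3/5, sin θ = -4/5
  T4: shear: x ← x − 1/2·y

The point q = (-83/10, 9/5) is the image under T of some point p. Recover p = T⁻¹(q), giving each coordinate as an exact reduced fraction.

T1 = [1 0 6; 0 1 6; 0 0 1]
T2·T1 = [1 0 6; 0 -1 -6; 0 0 1]
T3·…·T1 = [-3/5 -4/5 -42/5; -4/5 3/5 -6/5; 0 0 1]
T4·…·T1 = [-1/5 -11/10 -39/5; -4/5 3/5 -6/5; 0 0 1]
det M = -1; M⁻¹ = [-3/5 -11/10 -6; -4/5 1/5 -6; 0 0 1]
M⁻¹ · (-83/10, 9/5)ᵀ = (-3, 1)ᵀ

p = (-3, 1)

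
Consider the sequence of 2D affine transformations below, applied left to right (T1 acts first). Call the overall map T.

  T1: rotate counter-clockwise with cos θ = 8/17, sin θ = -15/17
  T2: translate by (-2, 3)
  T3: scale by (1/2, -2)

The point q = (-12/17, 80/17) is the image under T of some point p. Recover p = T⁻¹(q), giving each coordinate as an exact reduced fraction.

p = (5, -2)

T1 = [8/17 15/17 0; -15/17 8/17 0; 0 0 1]
T2·T1 = [8/17 15/17 -2; -15/17 8/17 3; 0 0 1]
T3·…·T1 = [4/17 15/34 -1; 30/17 -16/17 -6; 0 0 1]
det M = -1; M⁻¹ = [16/17 15/34 61/17; 30/17 -4/17 6/17; 0 0 1]
M⁻¹ · (-12/17, 80/17)ᵀ = (5, -2)ᵀ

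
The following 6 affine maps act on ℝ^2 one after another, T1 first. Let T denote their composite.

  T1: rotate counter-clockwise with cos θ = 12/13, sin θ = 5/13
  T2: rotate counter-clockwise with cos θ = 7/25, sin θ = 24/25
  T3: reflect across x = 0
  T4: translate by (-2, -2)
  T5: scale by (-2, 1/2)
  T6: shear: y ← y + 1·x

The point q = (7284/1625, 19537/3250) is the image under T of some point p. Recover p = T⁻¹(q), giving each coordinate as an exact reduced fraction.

T1 = [12/13 -5/13 0; 5/13 12/13 0; 0 0 1]
T2·T1 = [-36/325 -323/325 0; 323/325 -36/325 0; 0 0 1]
T3·…·T1 = [36/325 323/325 0; 323/325 -36/325 0; 0 0 1]
T4·…·T1 = [36/325 323/325 -2; 323/325 -36/325 -2; 0 0 1]
T5·…·T1 = [-72/325 -646/325 4; 323/650 -18/325 -1; 0 0 1]
T6·…·T1 = [-72/325 -646/325 4; 179/650 -664/325 3; 0 0 1]
det M = 1; M⁻¹ = [-664/325 646/325 718/325; -179/650 -72/325 574/325; 0 0 1]
M⁻¹ · (7284/1625, 19537/3250)ᵀ = (5, -4/5)ᵀ

p = (5, -4/5)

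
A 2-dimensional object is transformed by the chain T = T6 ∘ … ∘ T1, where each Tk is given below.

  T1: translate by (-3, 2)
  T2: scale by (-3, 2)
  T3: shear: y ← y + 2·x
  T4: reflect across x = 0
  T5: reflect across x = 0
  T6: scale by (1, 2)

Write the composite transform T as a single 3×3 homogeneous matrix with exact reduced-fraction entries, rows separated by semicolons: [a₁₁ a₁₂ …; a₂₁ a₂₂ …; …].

T1 = [1 0 -3; 0 1 2; 0 0 1]
T2·T1 = [-3 0 9; 0 2 4; 0 0 1]
T3·…·T1 = [-3 0 9; -6 2 22; 0 0 1]
T4·…·T1 = [3 0 -9; -6 2 22; 0 0 1]
T5·…·T1 = [-3 0 9; -6 2 22; 0 0 1]
T6·…·T1 = [-3 0 9; -12 4 44; 0 0 1]

T = [-3 0 9; -12 4 44; 0 0 1]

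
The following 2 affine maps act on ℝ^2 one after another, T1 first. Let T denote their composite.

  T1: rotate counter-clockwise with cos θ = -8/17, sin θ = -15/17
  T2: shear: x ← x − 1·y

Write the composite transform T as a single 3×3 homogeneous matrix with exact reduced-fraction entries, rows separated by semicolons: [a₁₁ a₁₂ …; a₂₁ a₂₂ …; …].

T1 = [-8/17 15/17 0; -15/17 -8/17 0; 0 0 1]
T2·T1 = [7/17 23/17 0; -15/17 -8/17 0; 0 0 1]

T = [7/17 23/17 0; -15/17 -8/17 0; 0 0 1]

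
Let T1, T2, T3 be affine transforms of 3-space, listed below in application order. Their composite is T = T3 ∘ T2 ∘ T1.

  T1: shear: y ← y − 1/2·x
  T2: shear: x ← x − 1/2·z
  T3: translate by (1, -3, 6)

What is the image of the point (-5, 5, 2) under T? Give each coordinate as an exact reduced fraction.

T(p) = (-5, 9/2, 8)

T1 shear: y ← y − 1/2·x: (-5, 5, 2) → (-5, 15/2, 2)
T2 shear: x ← x − 1/2·z: (-5, 15/2, 2) → (-6, 15/2, 2)
T3 translate by (1, -3, 6): (-6, 15/2, 2) → (-5, 9/2, 8)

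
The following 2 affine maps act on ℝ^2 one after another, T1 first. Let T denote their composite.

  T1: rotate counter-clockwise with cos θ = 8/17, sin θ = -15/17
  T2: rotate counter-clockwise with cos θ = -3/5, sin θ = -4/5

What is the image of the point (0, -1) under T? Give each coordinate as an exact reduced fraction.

T1 rotate counter-clockwise with cos θ = 8/17, sin θ = -15/17: (0, -1) → (-15/17, -8/17)
T2 rotate counter-clockwise with cos θ = -3/5, sin θ = -4/5: (-15/17, -8/17) → (13/85, 84/85)

T(p) = (13/85, 84/85)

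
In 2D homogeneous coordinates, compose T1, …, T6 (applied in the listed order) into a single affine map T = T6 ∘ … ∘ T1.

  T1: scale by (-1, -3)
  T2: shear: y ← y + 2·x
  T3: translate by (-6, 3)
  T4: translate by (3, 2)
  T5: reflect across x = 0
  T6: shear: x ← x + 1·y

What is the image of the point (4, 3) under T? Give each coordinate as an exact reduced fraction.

T1 scale by (-1, -3): (4, 3) → (-4, -9)
T2 shear: y ← y + 2·x: (-4, -9) → (-4, -17)
T3 translate by (-6, 3): (-4, -17) → (-10, -14)
T4 translate by (3, 2): (-10, -14) → (-7, -12)
T5 reflect across x = 0: (-7, -12) → (7, -12)
T6 shear: x ← x + 1·y: (7, -12) → (-5, -12)

T(p) = (-5, -12)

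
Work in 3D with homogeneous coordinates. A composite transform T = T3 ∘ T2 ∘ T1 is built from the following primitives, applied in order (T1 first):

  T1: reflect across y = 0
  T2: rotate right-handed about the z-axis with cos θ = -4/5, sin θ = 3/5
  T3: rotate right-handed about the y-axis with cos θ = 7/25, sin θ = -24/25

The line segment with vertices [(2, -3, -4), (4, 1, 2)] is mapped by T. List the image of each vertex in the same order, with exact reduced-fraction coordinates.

T1 reflect across y = 0: (2, -3, -4) → (2, 3, -4); (4, 1, 2) → (4, -1, 2)
T2 rotate right-handed about the z-axis with cos θ = -4/5, sin θ = 3/5: (2, 3, -4) → (-17/5, -6/5, -4); (4, -1, 2) → (-13/5, 16/5, 2)
T3 rotate right-handed about the y-axis with cos θ = 7/25, sin θ = -24/25: (-17/5, -6/5, -4) → (361/125, -6/5, -548/125); (-13/5, 16/5, 2) → (-331/125, 16/5, -242/125)

image vertices: (361/125, -6/5, -548/125), (-331/125, 16/5, -242/125)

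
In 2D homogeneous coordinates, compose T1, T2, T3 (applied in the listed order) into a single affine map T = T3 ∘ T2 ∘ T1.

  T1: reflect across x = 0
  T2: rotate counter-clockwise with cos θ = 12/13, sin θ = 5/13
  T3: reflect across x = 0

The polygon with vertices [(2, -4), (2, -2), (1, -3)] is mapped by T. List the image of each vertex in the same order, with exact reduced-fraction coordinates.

T1 reflect across x = 0: (2, -4) → (-2, -4); (2, -2) → (-2, -2); (1, -3) → (-1, -3)
T2 rotate counter-clockwise with cos θ = 12/13, sin θ = 5/13: (-2, -4) → (-4/13, -58/13); (-2, -2) → (-14/13, -34/13); (-1, -3) → (3/13, -41/13)
T3 reflect across x = 0: (-4/13, -58/13) → (4/13, -58/13); (-14/13, -34/13) → (14/13, -34/13); (3/13, -41/13) → (-3/13, -41/13)

image vertices: (4/13, -58/13), (14/13, -34/13), (-3/13, -41/13)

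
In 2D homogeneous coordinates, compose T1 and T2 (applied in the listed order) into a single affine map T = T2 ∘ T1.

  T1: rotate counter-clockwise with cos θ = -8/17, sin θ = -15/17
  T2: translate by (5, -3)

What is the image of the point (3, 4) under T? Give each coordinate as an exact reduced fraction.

T1 rotate counter-clockwise with cos θ = -8/17, sin θ = -15/17: (3, 4) → (36/17, -77/17)
T2 translate by (5, -3): (36/17, -77/17) → (121/17, -128/17)

T(p) = (121/17, -128/17)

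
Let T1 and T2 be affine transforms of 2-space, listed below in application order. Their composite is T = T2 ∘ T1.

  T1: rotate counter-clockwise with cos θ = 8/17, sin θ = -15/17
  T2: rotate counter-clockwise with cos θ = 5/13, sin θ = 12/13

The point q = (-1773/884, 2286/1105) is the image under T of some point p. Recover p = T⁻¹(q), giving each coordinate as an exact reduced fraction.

T1 = [8/17 15/17 0; -15/17 8/17 0; 0 0 1]
T2·T1 = [220/221 -21/221 0; 21/221 220/221 0; 0 0 1]
det M = 1; M⁻¹ = [220/221 21/221 0; -21/221 220/221 0; 0 0 1]
M⁻¹ · (-1773/884, 2286/1105)ᵀ = (-9/5, 9/4)ᵀ

p = (-9/5, 9/4)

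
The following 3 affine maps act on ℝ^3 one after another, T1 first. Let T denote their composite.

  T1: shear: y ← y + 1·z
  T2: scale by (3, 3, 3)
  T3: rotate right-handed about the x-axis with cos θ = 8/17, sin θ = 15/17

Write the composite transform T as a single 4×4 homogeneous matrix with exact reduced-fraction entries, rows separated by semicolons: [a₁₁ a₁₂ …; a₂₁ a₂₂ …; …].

T = [3 0 0 0; 0 24/17 -21/17 0; 0 45/17 69/17 0; 0 0 0 1]

T1 = [1 0 0 0; 0 1 1 0; 0 0 1 0; 0 0 0 1]
T2·T1 = [3 0 0 0; 0 3 3 0; 0 0 3 0; 0 0 0 1]
T3·…·T1 = [3 0 0 0; 0 24/17 -21/17 0; 0 45/17 69/17 0; 0 0 0 1]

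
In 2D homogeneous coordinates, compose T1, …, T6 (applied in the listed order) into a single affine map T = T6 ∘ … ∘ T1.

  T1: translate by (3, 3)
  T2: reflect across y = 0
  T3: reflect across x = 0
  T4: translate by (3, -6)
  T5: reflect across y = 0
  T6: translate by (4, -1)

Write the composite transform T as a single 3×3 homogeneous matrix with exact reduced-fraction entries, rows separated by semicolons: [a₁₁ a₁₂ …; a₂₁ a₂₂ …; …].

T = [-1 0 4; 0 1 8; 0 0 1]

T1 = [1 0 3; 0 1 3; 0 0 1]
T2·T1 = [1 0 3; 0 -1 -3; 0 0 1]
T3·…·T1 = [-1 0 -3; 0 -1 -3; 0 0 1]
T4·…·T1 = [-1 0 0; 0 -1 -9; 0 0 1]
T5·…·T1 = [-1 0 0; 0 1 9; 0 0 1]
T6·…·T1 = [-1 0 4; 0 1 8; 0 0 1]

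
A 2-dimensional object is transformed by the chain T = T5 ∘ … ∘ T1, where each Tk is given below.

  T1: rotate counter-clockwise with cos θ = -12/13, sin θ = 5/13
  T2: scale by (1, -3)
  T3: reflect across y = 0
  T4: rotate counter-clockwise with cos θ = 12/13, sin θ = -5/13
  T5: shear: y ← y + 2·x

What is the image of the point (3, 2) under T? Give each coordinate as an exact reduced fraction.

T(p) = (-687/169, -1468/169)

T1 rotate counter-clockwise with cos θ = -12/13, sin θ = 5/13: (3, 2) → (-46/13, -9/13)
T2 scale by (1, -3): (-46/13, -9/13) → (-46/13, 27/13)
T3 reflect across y = 0: (-46/13, 27/13) → (-46/13, -27/13)
T4 rotate counter-clockwise with cos θ = 12/13, sin θ = -5/13: (-46/13, -27/13) → (-687/169, -94/169)
T5 shear: y ← y + 2·x: (-687/169, -94/169) → (-687/169, -1468/169)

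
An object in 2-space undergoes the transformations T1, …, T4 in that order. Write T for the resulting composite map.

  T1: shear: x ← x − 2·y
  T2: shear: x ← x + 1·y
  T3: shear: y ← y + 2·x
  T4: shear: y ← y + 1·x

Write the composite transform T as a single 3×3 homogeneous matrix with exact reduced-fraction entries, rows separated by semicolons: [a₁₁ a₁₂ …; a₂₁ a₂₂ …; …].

T = [1 -1 0; 3 -2 0; 0 0 1]

T1 = [1 -2 0; 0 1 0; 0 0 1]
T2·T1 = [1 -1 0; 0 1 0; 0 0 1]
T3·…·T1 = [1 -1 0; 2 -1 0; 0 0 1]
T4·…·T1 = [1 -1 0; 3 -2 0; 0 0 1]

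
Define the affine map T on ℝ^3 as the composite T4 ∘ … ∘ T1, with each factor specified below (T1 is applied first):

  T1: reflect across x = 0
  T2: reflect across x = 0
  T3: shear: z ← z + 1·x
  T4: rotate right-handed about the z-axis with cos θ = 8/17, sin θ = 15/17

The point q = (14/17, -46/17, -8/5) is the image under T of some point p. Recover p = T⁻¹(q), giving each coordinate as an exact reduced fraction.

p = (-2, -2, 2/5)

T1 = [-1 0 0 0; 0 1 0 0; 0 0 1 0; 0 0 0 1]
T2·T1 = [1 0 0 0; 0 1 0 0; 0 0 1 0; 0 0 0 1]
T3·…·T1 = [1 0 0 0; 0 1 0 0; 1 0 1 0; 0 0 0 1]
T4·…·T1 = [8/17 -15/17 0 0; 15/17 8/17 0 0; 1 0 1 0; 0 0 0 1]
det M = 1; M⁻¹ = [8/17 15/17 0 0; -15/17 8/17 0 0; -8/17 -15/17 1 0; 0 0 0 1]
M⁻¹ · (14/17, -46/17, -8/5)ᵀ = (-2, -2, 2/5)ᵀ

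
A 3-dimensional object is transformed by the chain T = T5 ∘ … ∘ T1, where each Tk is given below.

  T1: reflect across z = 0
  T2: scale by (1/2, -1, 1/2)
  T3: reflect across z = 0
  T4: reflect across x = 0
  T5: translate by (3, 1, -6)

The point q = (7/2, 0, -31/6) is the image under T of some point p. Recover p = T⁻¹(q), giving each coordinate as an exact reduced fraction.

T1 = [1 0 0 0; 0 1 0 0; 0 0 -1 0; 0 0 0 1]
T2·T1 = [1/2 0 0 0; 0 -1 0 0; 0 0 -1/2 0; 0 0 0 1]
T3·…·T1 = [1/2 0 0 0; 0 -1 0 0; 0 0 1/2 0; 0 0 0 1]
T4·…·T1 = [-1/2 0 0 0; 0 -1 0 0; 0 0 1/2 0; 0 0 0 1]
T5·…·T1 = [-1/2 0 0 3; 0 -1 0 1; 0 0 1/2 -6; 0 0 0 1]
det M = 1/4; M⁻¹ = [-2 0 0 6; 0 -1 0 1; 0 0 2 12; 0 0 0 1]
M⁻¹ · (7/2, 0, -31/6)ᵀ = (-1, 1, 5/3)ᵀ

p = (-1, 1, 5/3)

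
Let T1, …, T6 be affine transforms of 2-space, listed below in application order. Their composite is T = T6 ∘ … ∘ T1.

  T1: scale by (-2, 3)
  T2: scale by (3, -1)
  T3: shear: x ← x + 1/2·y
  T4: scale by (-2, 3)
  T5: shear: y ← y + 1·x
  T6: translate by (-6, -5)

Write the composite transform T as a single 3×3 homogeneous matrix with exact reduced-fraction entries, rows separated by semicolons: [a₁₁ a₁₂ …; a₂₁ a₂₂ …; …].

T = [12 3 -6; 12 -6 -5; 0 0 1]

T1 = [-2 0 0; 0 3 0; 0 0 1]
T2·T1 = [-6 0 0; 0 -3 0; 0 0 1]
T3·…·T1 = [-6 -3/2 0; 0 -3 0; 0 0 1]
T4·…·T1 = [12 3 0; 0 -9 0; 0 0 1]
T5·…·T1 = [12 3 0; 12 -6 0; 0 0 1]
T6·…·T1 = [12 3 -6; 12 -6 -5; 0 0 1]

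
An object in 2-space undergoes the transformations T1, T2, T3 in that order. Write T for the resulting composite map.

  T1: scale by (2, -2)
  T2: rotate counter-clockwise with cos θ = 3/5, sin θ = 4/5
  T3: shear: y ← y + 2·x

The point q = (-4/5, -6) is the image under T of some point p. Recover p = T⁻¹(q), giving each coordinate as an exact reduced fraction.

T1 = [2 0 0; 0 -2 0; 0 0 1]
T2·T1 = [6/5 8/5 0; 8/5 -6/5 0; 0 0 1]
T3·…·T1 = [6/5 8/5 0; 4 2 0; 0 0 1]
det M = -4; M⁻¹ = [-1/2 2/5 0; 1 -3/10 0; 0 0 1]
M⁻¹ · (-4/5, -6)ᵀ = (-2, 1)ᵀ

p = (-2, 1)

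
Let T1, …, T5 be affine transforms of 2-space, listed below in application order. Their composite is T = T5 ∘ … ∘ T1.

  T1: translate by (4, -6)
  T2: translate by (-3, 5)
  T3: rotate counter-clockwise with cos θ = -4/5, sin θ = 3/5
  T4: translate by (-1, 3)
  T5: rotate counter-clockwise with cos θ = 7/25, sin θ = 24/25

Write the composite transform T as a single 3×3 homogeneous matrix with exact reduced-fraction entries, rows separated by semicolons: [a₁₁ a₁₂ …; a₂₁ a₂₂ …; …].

T = [-4/5 3/5 -114/25; -3/5 -4/5 2/25; 0 0 1]

T1 = [1 0 4; 0 1 -6; 0 0 1]
T2·T1 = [1 0 1; 0 1 -1; 0 0 1]
T3·…·T1 = [-4/5 -3/5 -1/5; 3/5 -4/5 7/5; 0 0 1]
T4·…·T1 = [-4/5 -3/5 -6/5; 3/5 -4/5 22/5; 0 0 1]
T5·…·T1 = [-4/5 3/5 -114/25; -3/5 -4/5 2/25; 0 0 1]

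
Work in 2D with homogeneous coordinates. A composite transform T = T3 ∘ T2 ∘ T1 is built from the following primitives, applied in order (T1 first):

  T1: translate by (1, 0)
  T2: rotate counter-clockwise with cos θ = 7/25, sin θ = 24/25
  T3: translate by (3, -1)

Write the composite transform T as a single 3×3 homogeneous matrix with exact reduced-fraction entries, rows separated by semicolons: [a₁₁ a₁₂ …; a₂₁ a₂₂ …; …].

T = [7/25 -24/25 82/25; 24/25 7/25 -1/25; 0 0 1]

T1 = [1 0 1; 0 1 0; 0 0 1]
T2·T1 = [7/25 -24/25 7/25; 24/25 7/25 24/25; 0 0 1]
T3·…·T1 = [7/25 -24/25 82/25; 24/25 7/25 -1/25; 0 0 1]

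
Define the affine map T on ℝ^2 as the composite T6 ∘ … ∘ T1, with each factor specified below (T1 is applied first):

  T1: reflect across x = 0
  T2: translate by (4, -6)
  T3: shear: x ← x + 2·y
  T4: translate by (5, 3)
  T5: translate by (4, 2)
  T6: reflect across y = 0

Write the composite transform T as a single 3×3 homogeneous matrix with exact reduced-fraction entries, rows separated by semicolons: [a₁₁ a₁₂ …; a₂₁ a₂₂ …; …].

T1 = [-1 0 0; 0 1 0; 0 0 1]
T2·T1 = [-1 0 4; 0 1 -6; 0 0 1]
T3·…·T1 = [-1 2 -8; 0 1 -6; 0 0 1]
T4·…·T1 = [-1 2 -3; 0 1 -3; 0 0 1]
T5·…·T1 = [-1 2 1; 0 1 -1; 0 0 1]
T6·…·T1 = [-1 2 1; 0 -1 1; 0 0 1]

T = [-1 2 1; 0 -1 1; 0 0 1]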